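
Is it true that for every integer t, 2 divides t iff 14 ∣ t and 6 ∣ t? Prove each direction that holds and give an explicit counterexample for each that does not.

Only the converse holds.

Forward direction. This fails: take t = 2. Certainly 2 ∣ 2, but 14 ∤ 2.

Converse. Suppose 14 ∣ t and 6 ∣ t. Any common multiple of 14 and 6 is a multiple of their lcm; here lcm(14, 6) = 14·6/gcd(14, 6) = 84/2 = 42, so 42 ∣ t. Since 2 ∣ 42, it follows that 2 ∣ t.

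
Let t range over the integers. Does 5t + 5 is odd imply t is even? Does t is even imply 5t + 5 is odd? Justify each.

Forward direction. Suppose 5t + 5 is odd. Since 5 is odd, 5t and t have the same parity, so 5t + 5 ≡ t + 5 (mod 2). As 5 is odd, 5t + 5 is odd exactly when t is even. Thus t is even.

Converse. Suppose t is even; write t = 2j. Then 5t + 5 = 5·(2j) + 5 = 2·5j + 5, which is odd.

Equivalent; both directions hold.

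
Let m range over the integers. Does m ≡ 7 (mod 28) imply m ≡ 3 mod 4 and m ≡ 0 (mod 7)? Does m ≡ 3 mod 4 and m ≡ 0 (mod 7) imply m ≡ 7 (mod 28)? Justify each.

(⟹) Suppose m ≡ 7 (mod 28); write m = 28j + 7. Since 4 ∣ 28, reducing mod 4 gives m ≡ 7 ≡ 3 (mod 4); since 7 ∣ 28, reducing mod 7 gives m ≡ 7 ≡ 0 (mod 7).

(⟸) Conversely, if m ≡ 3 (mod 4) and m ≡ 0 (mod 7), then by the Chinese remainder theorem m ≡ 7 (mod 28). This is exactly m ≡ 7 (mod 28).

Both directions hold.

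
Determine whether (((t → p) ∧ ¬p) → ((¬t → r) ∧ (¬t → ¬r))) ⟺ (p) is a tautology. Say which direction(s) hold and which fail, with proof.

Only the converse holds.

(←) Assume the antecedent. If r is true, the antecedent forces (r = T, t = F, p = T) or (r = T, t = T, p = T), and the consequent holds there. If r is false, the antecedent forces (r = F, t = F, p = T) or (r = F, t = T, p = T), and the consequent holds there. Either way the consequent holds.

(→) This fails. Under r = F, t = T, p = F, the left side is true but the right side is false.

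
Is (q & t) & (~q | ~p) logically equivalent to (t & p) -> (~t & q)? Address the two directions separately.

Converse. This fails. Under p = F, q = F, t = F, the left side is false but the right side is true.

Forward direction. Assume the antecedent. If p is true, the antecedent cannot hold. If p is false, (t & p) -> (~t & q) reduces to true regardless of the other variables. Either way (t & p) -> (~t & q) holds.

Not equivalent: only (⇒) holds.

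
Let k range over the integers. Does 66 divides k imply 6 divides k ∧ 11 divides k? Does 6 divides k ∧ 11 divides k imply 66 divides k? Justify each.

The biconditional holds.

Forward direction. If 66 ∣ k, write k = 66q. Since 66 = 11·6, k = 6·(11q), so 6 ∣ k; and since 66 = 6·11, k = 11·(6q), so 11 ∣ k.

Converse. Suppose 6 ∣ k and 11 ∣ k. Any common multiple of 6 and 11 is a multiple of their lcm; here gcd(6, 11) = 1, so lcm(6, 11) = 6·11 = 66, so 66 ∣ k.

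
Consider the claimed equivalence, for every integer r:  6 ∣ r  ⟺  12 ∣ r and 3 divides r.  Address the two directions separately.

Forward direction. This fails: take r = 6. Certainly 6 ∣ 6, but 12 ∤ 6.

Converse. Suppose 12 ∣ r and 3 ∣ r. Any common multiple of 12 and 3 is a multiple of their lcm; here lcm(12, 3) = 12·3/gcd(12, 3) = 36/3 = 12, so 12 ∣ r. Since 6 ∣ 12, it follows that 6 ∣ r.

(⇒) fails; (⇐) holds.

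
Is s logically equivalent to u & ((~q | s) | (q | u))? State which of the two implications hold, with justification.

(⇒) fails and (⇐) fails.

(→) This fails. Under q = F, u = F, s = T, the left side is true but the right side is false.

(←) This fails. Under q = F, u = T, s = F, the left side is false but the right side is true.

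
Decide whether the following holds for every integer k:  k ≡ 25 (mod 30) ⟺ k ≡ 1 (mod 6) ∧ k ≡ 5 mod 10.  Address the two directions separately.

Equivalent; both directions hold.

(⇒) Suppose k ≡ 25 (mod 30); write k = 30j + 25. Since 6 ∣ 30, reducing mod 6 gives k ≡ 25 ≡ 1 (mod 6); since 10 ∣ 30, reducing mod 10 gives k ≡ 25 ≡ 5 (mod 10).

(⇐) Conversely, if k ≡ 1 (mod 6) and k ≡ 5 (mod 10), then by the Chinese remainder theorem k ≡ 25 (mod 30). This is exactly k ≡ 25 (mod 30).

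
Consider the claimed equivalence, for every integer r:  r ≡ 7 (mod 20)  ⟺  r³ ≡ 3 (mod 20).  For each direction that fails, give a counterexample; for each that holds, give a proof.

(→) Suppose r ≡ 7 (mod 20). Write r = 20j + 7. Then (20j + 7)³ = 8000j³ + 8400j² + 2940j + 343 = 20(400j³ + 420j² + 147j + 17) + 3, so r³ ≡ 3 (mod 20).

(←) Conversely, suppose r³ ≡ 3 (mod 20). The only residue r in {0, …, 19} with r³ ≡ 3 (mod 20) is r = 7, so r ≡ 7 (mod 20).

Both directions hold.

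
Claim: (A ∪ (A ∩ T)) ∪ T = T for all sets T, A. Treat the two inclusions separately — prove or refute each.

Forward inclusion. This inclusion fails. Take T = ∅, A = {1}; then 1 ∈ (A ∪ (A ∩ T)) ∪ T but 1 ∉ T.

Reverse inclusion. Let x ∈ T. Then either x ∈ T and x ∉ A; or x ∈ T ∩ A. In each case x ∈ (A ∪ (A ∩ T)) ∪ T, so T ⊆ (A ∪ (A ∩ T)) ∪ T.

Only the reverse inclusion holds.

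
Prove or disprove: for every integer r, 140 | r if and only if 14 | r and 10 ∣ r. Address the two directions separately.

(⇒) holds; (⇐) fails.

(⇒) If 140 ∣ r, write r = 140q. Since 140 = 10·14, r = 14·(10q), so 14 ∣ r; and since 140 = 14·10, r = 10·(14q), so 10 ∣ r.

(⇐) This fails: take r = 70. Both 14 ∣ 70 and 10 ∣ 70, yet 70 is not a multiple of 140 (since 70 = 0·140 + 70), so 140 ∤ 70.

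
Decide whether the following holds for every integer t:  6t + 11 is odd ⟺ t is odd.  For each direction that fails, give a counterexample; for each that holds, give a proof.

(⇒) This fails: take t = 0. Then 6t + 11 = 11, which is odd, yet t = 0 is even, not odd.

(⇐) Suppose t is odd. Since 6 is even, 6t is even for every t, so 6t + 11 has the same parity as 11, which is odd. Hence 6t + 11 is odd.

The forward direction fails; the converse holds.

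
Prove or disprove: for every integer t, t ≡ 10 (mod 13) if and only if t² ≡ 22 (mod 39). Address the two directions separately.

(⇒) This fails: take t = 36. Then 36 ≡ 10 (mod 13), but 36² = 1296 ≡ 9 (mod 39), not 22.

(⇐) This fails: take t = 16. Then 16² = 256 ≡ 22 (mod 39), yet 16 ≡ 3 (mod 13), not 10.

Both directions fail.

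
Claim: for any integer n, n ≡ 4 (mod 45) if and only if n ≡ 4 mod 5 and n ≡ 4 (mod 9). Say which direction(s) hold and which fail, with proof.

Forward direction. Suppose n ≡ 4 (mod 45); write n = 45j + 4. Since 5 ∣ 45, reducing mod 5 gives n ≡ 4 (mod 5); since 9 ∣ 45, reducing mod 9 gives n ≡ 4 (mod 9).

Converse. If n ≡ 4 (mod 5) and n ≡ 4 (mod 9), then by the Chinese remainder theorem n ≡ 4 (mod 45). This is exactly n ≡ 4 (mod 45).

The biconditional holds.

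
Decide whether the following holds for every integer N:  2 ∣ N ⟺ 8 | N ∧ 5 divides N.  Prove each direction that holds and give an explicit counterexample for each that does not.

[⇒] This fails: take N = 2. Certainly 2 ∣ 2, but 8 ∤ 2.

[⇐] Suppose 8 ∣ N and 5 ∣ N. Any common multiple of 8 and 5 is a multiple of their lcm; here gcd(8, 5) = 1, so lcm(8, 5) = 8·5 = 40, so 40 ∣ N. Since 2 ∣ 40, it follows that 2 ∣ N.

The forward direction fails; the converse holds.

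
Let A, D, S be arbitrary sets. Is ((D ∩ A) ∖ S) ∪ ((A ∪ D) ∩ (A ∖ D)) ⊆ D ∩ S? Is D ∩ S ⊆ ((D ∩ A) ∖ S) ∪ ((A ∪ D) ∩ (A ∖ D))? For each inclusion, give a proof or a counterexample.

Forward inclusion. This inclusion fails. Take A = {1}, D = ∅, S = ∅; then 1 ∈ ((D ∩ A) ∖ S) ∪ ((A ∪ D) ∩ (A ∖ D)) but 1 ∉ D ∩ S.

Reverse inclusion. This inclusion fails. Take A = ∅, D = {1}, S = {1}; then 1 ∈ D ∩ S but 1 ∉ ((D ∩ A) ∖ S) ∪ ((A ∪ D) ∩ (A ∖ D)).

Neither inclusion holds.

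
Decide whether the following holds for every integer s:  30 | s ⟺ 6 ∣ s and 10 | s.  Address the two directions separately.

(⇒) If 30 ∣ s, write s = 30q. Since 30 = 5·6, s = 6·(5q), so 6 ∣ s; and since 30 = 3·10, s = 10·(3q), so 10 ∣ s.

(⇐) Suppose 6 ∣ s and 10 ∣ s. Any common multiple of 6 and 10 is a multiple of their lcm; here lcm(6, 10) = 6·10/gcd(6, 10) = 60/2 = 30, so 30 ∣ s.

The biconditional holds.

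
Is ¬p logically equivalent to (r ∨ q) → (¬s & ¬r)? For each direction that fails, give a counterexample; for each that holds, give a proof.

Both directions fail.

(⇒) This fails. Under p = F, s = T, q = T, r = F, the left side is true but the right side is false.

(⇐) This fails. Under p = T, s = F, q = F, r = F, the left side is false but the right side is true.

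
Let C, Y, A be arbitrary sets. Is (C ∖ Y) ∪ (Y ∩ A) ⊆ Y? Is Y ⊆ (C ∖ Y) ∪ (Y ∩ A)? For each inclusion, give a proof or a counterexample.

(⊆) fails and (⊇) fails.

Forward inclusion. This inclusion fails. Take C = {1}, Y = ∅, A = ∅; then 1 ∈ (C ∖ Y) ∪ (Y ∩ A) but 1 ∉ Y.

Reverse inclusion. This inclusion fails. Take C = ∅, Y = {1}, A = ∅; then 1 ∈ Y but 1 ∉ (C ∖ Y) ∪ (Y ∩ A).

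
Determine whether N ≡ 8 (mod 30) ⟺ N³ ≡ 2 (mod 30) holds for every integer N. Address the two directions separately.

Both directions hold.

(→) Suppose N ≡ 8 (mod 30). Write N = 30j + 8. Then (30j + 8)³ = 27000j³ + 21600j² + 5760j + 512 = 30(900j³ + 720j² + 192j + 17) + 2, so N³ ≡ 2 (mod 30).

(←) Conversely, suppose N³ ≡ 2 (mod 30). The only residue r in {0, …, 29} with r³ ≡ 2 (mod 30) is r = 8, so N ≡ 8 (mod 30).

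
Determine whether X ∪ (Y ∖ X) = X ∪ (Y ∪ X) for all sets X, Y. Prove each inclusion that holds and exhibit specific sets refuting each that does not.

Both inclusions hold; the sets are equal.

(⊇) Let x ∈ X ∪ (Y ∪ X). Then either x ∈ X and x ∉ Y; or x ∈ Y and x ∉ X; or x ∈ X ∩ Y. In each case x ∈ X ∪ (Y ∖ X), so X ∪ (Y ∪ X) ⊆ X ∪ (Y ∖ X).

(⊆) Let x ∈ X ∪ (Y ∖ X). Then either x ∈ X and x ∉ Y; or x ∈ Y and x ∉ X; or x ∈ X ∩ Y. In each case x ∈ X ∪ (Y ∪ X), so X ∪ (Y ∖ X) ⊆ X ∪ (Y ∪ X).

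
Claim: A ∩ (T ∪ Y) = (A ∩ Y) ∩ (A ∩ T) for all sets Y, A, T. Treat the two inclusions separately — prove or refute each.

Reverse inclusion. Let x ∈ (A ∩ Y) ∩ (A ∩ T). Then x ∈ Y ∩ A ∩ T, from which x ∈ A ∩ (T ∪ Y).

Forward inclusion. This inclusion fails. Take Y = {1}, A = {1}, T = ∅; then 1 ∈ A ∩ (T ∪ Y) but 1 ∉ (A ∩ Y) ∩ (A ∩ T).

(⊆) fails; (⊇) holds.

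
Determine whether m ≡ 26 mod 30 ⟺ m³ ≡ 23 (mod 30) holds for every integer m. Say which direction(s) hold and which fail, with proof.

Both directions fail.

[⇒] This fails: take m = 26. Then 26 ≡ 26 (mod 30), but 26³ = 17576 ≡ 26 (mod 30), not 23.

[⇐] This fails: take m = 17. Then 17³ = 4913 ≡ 23 (mod 30), yet 17 ≡ 17 (mod 30), not 26.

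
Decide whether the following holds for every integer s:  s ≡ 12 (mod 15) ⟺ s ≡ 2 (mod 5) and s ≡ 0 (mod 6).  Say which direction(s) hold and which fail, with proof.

Forward direction. This fails: s = 27 gives 27 ≡ 12 (mod 15) but 27 ≡ 3 (mod 6), so the conjunction on the right does not hold.

Converse. If s ≡ 2 (mod 5) and s ≡ 0 (mod 6), then by the Chinese remainder theorem s ≡ 12 (mod 30). Since 12 ≡ 12 (mod 15) and 15 ∣ 30, we get s ≡ 12 (mod 15).

Not equivalent: only (⇐) holds.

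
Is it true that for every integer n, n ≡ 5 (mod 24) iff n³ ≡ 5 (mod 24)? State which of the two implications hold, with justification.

Both directions hold; the statement is true.

(⟹) Suppose n ≡ 5 (mod 24). Write n = 24j + 5. Then (24j + 5)³ = 13824j³ + 8640j² + 1800j + 125 = 24(576j³ + 360j² + 75j + 5) + 5, so n³ ≡ 5 (mod 24).

(⟸) Conversely, suppose n³ ≡ 5 (mod 24). The only residue r in {0, …, 23} with r³ ≡ 5 (mod 24) is r = 5, so n ≡ 5 (mod 24).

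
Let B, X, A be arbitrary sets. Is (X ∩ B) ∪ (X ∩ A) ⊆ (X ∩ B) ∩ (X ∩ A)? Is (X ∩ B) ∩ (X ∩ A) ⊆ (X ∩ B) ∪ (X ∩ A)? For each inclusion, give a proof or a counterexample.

Forward inclusion. This inclusion fails. Take B = {1}, X = {1}, A = ∅; then 1 ∈ (X ∩ B) ∪ (X ∩ A) but 1 ∉ (X ∩ B) ∩ (X ∩ A).

Reverse inclusion. Let x ∈ (X ∩ B) ∩ (X ∩ A). Then x ∈ B ∩ X ∩ A, from which x ∈ (X ∩ B) ∪ (X ∩ A).

(⊆) fails; (⊇) holds.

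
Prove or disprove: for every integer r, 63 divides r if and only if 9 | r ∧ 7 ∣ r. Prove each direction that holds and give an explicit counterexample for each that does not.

Both directions hold.

(→) If 63 ∣ r, write r = 63q. Since 63 = 7·9, r = 9·(7q), so 9 ∣ r; and since 63 = 9·7, r = 7·(9q), so 7 ∣ r.

(←) Suppose 9 ∣ r and 7 ∣ r. Any common multiple of 9 and 7 is a multiple of their lcm; here gcd(9, 7) = 1, so lcm(9, 7) = 9·7 = 63, so 63 ∣ r.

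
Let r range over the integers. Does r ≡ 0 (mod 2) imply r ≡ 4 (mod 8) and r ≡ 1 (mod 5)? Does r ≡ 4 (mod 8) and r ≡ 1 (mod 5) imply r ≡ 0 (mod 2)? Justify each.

(⇒) fails; (⇐) holds.

[⇒] This fails: r = 0 gives 0 ≡ 0 (mod 2) but 0 ≡ 0 (mod 8), so the conjunction on the right does not hold.

[⇐] Conversely, if r ≡ 4 (mod 8) and r ≡ 1 (mod 5), then by the Chinese remainder theorem r ≡ 36 (mod 40). Since 36 ≡ 0 (mod 2) and 2 ∣ 40, we get r ≡ 0 (mod 2).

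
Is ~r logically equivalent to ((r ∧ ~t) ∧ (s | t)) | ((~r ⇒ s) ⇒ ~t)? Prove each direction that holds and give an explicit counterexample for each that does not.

(⟹) This fails. Under r = F, s = T, t = T, the left side is true but the right side is false.

(⟸) This fails. Under r = T, s = F, t = F, the left side is false but the right side is true.

Neither implication holds.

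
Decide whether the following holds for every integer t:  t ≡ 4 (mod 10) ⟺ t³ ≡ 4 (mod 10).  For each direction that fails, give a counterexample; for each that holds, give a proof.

Both directions hold; the statement is true.

Converse. For the converse, argue contrapositively. If t ≢ 4 (mod 10), then t is congruent to one of 0, 1, 2, 3, 5, 6, 7, 8, 9 modulo 10, and these give t³ ≡ 0, 1, 8, 7, 5, 6, 3, 2, 9 respectively — never 4.

Forward direction. Suppose t ≡ 4 (mod 10). Write t = 10j + 4. Then (10j + 4)³ = 1000j³ + 1200j² + 480j + 64 = 10(100j³ + 120j² + 48j + 6) + 4, so t³ ≡ 4 (mod 10).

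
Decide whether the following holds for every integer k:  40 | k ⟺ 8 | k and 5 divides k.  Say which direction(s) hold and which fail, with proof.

(⟹) If 40 ∣ k, write k = 40q. Since 40 = 5·8, k = 8·(5q), so 8 ∣ k; and since 40 = 8·5, k = 5·(8q), so 5 ∣ k.

(⟸) Suppose 8 ∣ k and 5 ∣ k. Any common multiple of 8 and 5 is a multiple of their lcm; here gcd(8, 5) = 1, so lcm(8, 5) = 8·5 = 40, so 40 ∣ k.

Equivalent; both directions hold.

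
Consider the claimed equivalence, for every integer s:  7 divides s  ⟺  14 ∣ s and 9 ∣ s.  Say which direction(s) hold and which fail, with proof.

The forward direction fails; the converse holds.

Forward direction. This fails: take s = 7. Certainly 7 ∣ 7, but 14 ∤ 7.

Converse. Suppose 14 ∣ s and 9 ∣ s. Any common multiple of 14 and 9 is a multiple of their lcm; here gcd(14, 9) = 1, so lcm(14, 9) = 14·9 = 126, so 126 ∣ s. Since 7 ∣ 126, it follows that 7 ∣ s.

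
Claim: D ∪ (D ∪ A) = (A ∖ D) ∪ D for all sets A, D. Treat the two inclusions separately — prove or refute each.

Both inclusions hold.

(⊆) Let x ∈ D ∪ (D ∪ A). Then either x ∈ A and x ∉ D; or x ∈ D and x ∉ A; or x ∈ A ∩ D. In each case x ∈ (A ∖ D) ∪ D, so D ∪ (D ∪ A) ⊆ (A ∖ D) ∪ D.

(⊇) Let x ∈ (A ∖ D) ∪ D. Then either x ∈ A and x ∉ D; or x ∈ D and x ∉ A; or x ∈ A ∩ D. In each case x ∈ D ∪ (D ∪ A), so (A ∖ D) ∪ D ⊆ D ∪ (D ∪ A).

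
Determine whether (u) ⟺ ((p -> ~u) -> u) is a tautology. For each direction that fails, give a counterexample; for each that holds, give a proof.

Both implications hold.

(→) Assume the antecedent. If p is true, the antecedent forces (p = T, u = T), and (p -> ~u) -> u holds there. If p is false, the antecedent forces (p = F, u = T), and (p -> ~u) -> u holds there. Either way (p -> ~u) -> u holds.

(←) Assume the antecedent. If p is true, the antecedent forces (p = T, u = T), and u holds there. If p is false, the antecedent forces (p = F, u = T), and u holds there. Either way u holds.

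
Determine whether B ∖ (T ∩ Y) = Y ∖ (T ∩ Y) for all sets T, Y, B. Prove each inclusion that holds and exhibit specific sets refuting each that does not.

(⊆) fails and (⊇) fails.

(⊆) This inclusion fails. Take T = ∅, Y = ∅, B = {1}; then 1 ∈ B ∖ (T ∩ Y) but 1 ∉ Y ∖ (T ∩ Y).

(⊇) This inclusion fails. Take T = ∅, Y = {1}, B = ∅; then 1 ∈ Y ∖ (T ∩ Y) but 1 ∉ B ∖ (T ∩ Y).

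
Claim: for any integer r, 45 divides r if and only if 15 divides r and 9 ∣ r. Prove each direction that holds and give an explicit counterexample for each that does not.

Both implications hold.

Forward direction. If 45 ∣ r, write r = 45q. Since 45 = 3·15, r = 15·(3q), so 15 ∣ r; and since 45 = 5·9, r = 9·(5q), so 9 ∣ r.

Converse. Suppose 15 ∣ r and 9 ∣ r. Any common multiple of 15 and 9 is a multiple of their lcm; here lcm(15, 9) = 15·9/gcd(15, 9) = 135/3 = 45, so 45 ∣ r.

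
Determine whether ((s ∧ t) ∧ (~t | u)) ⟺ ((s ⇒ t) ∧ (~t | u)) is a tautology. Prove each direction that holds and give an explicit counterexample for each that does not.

Only the forward direction holds.

(⟹) Assume the antecedent. If u is true, the antecedent forces (u = T, s = T, t = T), and (s ⇒ t) ∧ (~t | u) holds there. If u is false, the antecedent cannot hold. Either way (s ⇒ t) ∧ (~t | u) holds.

(⟸) This fails. Under u = F, s = F, t = F, the left side is false but the right side is true.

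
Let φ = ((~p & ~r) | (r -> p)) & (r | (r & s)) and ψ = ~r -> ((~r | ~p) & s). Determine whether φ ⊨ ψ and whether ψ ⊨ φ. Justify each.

Forward direction. Assume the antecedent. If s is true, ~r -> ((~r | ~p) & s) reduces to true regardless of the other variables. If s is false, the antecedent forces (s = F, p = T, r = T), and ~r -> ((~r | ~p) & s) holds there. Either way ~r -> ((~r | ~p) & s) holds.

Converse. This fails. Under s = T, p = F, r = F, the left side is false but the right side is true.

Not equivalent: only (⇒) holds.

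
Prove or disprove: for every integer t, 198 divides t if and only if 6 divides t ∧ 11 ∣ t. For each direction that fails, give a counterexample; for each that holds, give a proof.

[⇐] This fails: take t = 66. Both 6 ∣ 66 and 11 ∣ 66, yet 66 is not a multiple of 198 (since 66 = 0·198 + 66), so 198 ∤ 66.

[⇒] If 198 ∣ t, write t = 198q. Since 198 = 33·6, t = 6·(33q), so 6 ∣ t; and since 198 = 18·11, t = 11·(18q), so 11 ∣ t.

Only the forward direction holds.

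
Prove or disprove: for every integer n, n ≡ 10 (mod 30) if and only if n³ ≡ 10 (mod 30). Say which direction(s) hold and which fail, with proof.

(→) Suppose n ≡ 10 (mod 30). Write n = 30j + 10. Then (30j + 10)³ = 27000j³ + 27000j² + 9000j + 1000 = 30(900j³ + 900j² + 300j + 33) + 10, so n³ ≡ 10 (mod 30).

(←) Conversely, suppose n³ ≡ 10 (mod 30). The only residue r in {0, …, 29} with r³ ≡ 10 (mod 30) is r = 10, so n ≡ 10 (mod 30).

Both implications hold.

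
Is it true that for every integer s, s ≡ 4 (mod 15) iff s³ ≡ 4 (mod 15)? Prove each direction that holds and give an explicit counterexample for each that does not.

(←) Suppose s³ ≡ 4 (mod 15). The only residue r in {0, …, 14} with r³ ≡ 4 (mod 15) is r = 4, so s ≡ 4 (mod 15).

(→) Suppose s ≡ 4 (mod 15). Write s = 15j + 4. Then (15j + 4)³ = 3375j³ + 2700j² + 720j + 64 = 15(225j³ + 180j² + 48j + 4) + 4, so s³ ≡ 4 (mod 15).

Both directions hold; the statement is true.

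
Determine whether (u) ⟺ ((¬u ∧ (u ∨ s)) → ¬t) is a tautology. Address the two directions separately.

The forward direction holds; the converse fails.

Forward direction. Assume the antecedent. If s is true, the antecedent forces (s = T, t = F, u = T) or (s = T, t = T, u = T), and (¬u ∧ (u ∨ s)) → ¬t holds there. If s is false, (¬u ∧ (u ∨ s)) → ¬t reduces to true regardless of the other variables. Either way (¬u ∧ (u ∨ s)) → ¬t holds.

Converse. This fails. Under s = F, t = F, u = F, the left side is false but the right side is true.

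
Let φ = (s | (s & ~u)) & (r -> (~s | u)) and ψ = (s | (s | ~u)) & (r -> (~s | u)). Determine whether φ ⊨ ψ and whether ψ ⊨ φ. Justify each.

The forward direction holds; the converse fails.

Converse. This fails. Under s = F, r = F, u = F, the left side is false but the right side is true.

Forward direction. Assume the antecedent. If r is true, the antecedent forces (s = T, r = T, u = T), and the consequent holds there. If r is false, the antecedent forces (s = T, r = F, u = F) or (s = T, r = F, u = T), and the consequent holds there. Either way the consequent holds.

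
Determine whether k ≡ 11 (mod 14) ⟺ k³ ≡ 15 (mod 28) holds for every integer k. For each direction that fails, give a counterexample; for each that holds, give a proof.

(→) This fails: take k = 25. Then 25 ≡ 11 (mod 14), but 25³ = 15625 ≡ 1 (mod 28), not 15.

(←) This fails: take k = 15. Then 15³ = 3375 ≡ 15 (mod 28), yet 15 ≡ 1 (mod 14), not 11.

(⇒) fails and (⇐) fails.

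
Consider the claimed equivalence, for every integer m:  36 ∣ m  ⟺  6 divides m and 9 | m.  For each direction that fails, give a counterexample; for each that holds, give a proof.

(⇒) If 36 ∣ m, write m = 36q. Since 36 = 6·6, m = 6·(6q), so 6 ∣ m; and since 36 = 4·9, m = 9·(4q), so 9 ∣ m.

(⇐) This fails: take m = 18. Both 6 ∣ 18 and 9 ∣ 18, yet 18 is not a multiple of 36 (since 18 = 0·36 + 18), so 36 ∤ 18.

Only the forward direction holds.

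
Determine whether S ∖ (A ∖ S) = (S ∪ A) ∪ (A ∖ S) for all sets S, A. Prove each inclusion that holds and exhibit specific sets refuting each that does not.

(⊆) Let x ∈ S ∖ (A ∖ S). Then either x ∈ S and x ∉ A; or x ∈ S ∩ A. In each case x ∈ (S ∪ A) ∪ (A ∖ S), so S ∖ (A ∖ S) ⊆ (S ∪ A) ∪ (A ∖ S).

(⊇) This inclusion fails. Take S = ∅, A = {1}; then 1 ∈ (S ∪ A) ∪ (A ∖ S) but 1 ∉ S ∖ (A ∖ S).

(⊆) holds; (⊇) fails.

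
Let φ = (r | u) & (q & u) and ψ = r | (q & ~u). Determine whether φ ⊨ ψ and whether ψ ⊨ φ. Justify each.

(⇒) This fails. Under u = T, q = T, r = F, the left side is true but the right side is false.

(⇐) This fails. Under u = F, q = T, r = F, the left side is false but the right side is true.

(⇒) fails and (⇐) fails.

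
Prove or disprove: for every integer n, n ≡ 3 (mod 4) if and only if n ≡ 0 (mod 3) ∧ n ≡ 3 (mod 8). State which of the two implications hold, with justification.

(⇒) This fails: n = 7 gives 7 ≡ 3 (mod 4) but 7 ≡ 1 (mod 3), so the conjunction on the right does not hold.

(⇐) Conversely, if n ≡ 0 (mod 3) and n ≡ 3 (mod 8), then by the Chinese remainder theorem n ≡ 3 (mod 24). Since 3 ≡ 3 (mod 4) and 4 ∣ 24, we get n ≡ 3 (mod 4).

Not equivalent: only (⇐) holds.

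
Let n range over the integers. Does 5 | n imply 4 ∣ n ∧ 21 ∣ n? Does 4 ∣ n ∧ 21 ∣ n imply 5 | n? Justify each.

Neither implication holds.

Forward direction. This fails: take n = 5. Certainly 5 ∣ 5, but 4 ∤ 5.

Converse. This fails: take n = 84. Both 4 ∣ 84 and 21 ∣ 84, yet 84 is not a multiple of 5 (since 84 = 16·5 + 4), so 5 ∤ 84.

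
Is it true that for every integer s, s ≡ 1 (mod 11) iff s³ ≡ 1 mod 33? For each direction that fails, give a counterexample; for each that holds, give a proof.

(⇒) fails; (⇐) holds.

[⇒] This fails: take s = 12. Then 12 ≡ 1 (mod 11), but 12³ = 1728 ≡ 12 (mod 33), not 1.

[⇐] Conversely, the residues r modulo 33 with r³ ≡ 1 (mod 33) are exactly {1}, and each is ≡ 1 (mod 11).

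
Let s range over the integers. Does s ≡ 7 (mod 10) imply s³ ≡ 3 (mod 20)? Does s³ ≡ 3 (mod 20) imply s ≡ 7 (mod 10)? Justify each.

Only the converse holds.

[⇐] The residues r modulo 20 with r³ ≡ 3 (mod 20) are exactly {7}, and each is ≡ 7 (mod 10).

[⇒] This fails: take s = 17. Then 17 ≡ 7 (mod 10), but 17³ = 4913 ≡ 13 (mod 20), not 3.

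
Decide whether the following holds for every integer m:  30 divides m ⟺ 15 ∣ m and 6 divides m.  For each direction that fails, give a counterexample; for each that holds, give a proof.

(→) If 30 ∣ m, write m = 30q. Since 30 = 2·15, m = 15·(2q), so 15 ∣ m; and since 30 = 5·6, m = 6·(5q), so 6 ∣ m.

(←) Suppose 15 ∣ m and 6 ∣ m. Any common multiple of 15 and 6 is a multiple of their lcm; here lcm(15, 6) = 15·6/gcd(15, 6) = 90/3 = 30, so 30 ∣ m.

The biconditional holds.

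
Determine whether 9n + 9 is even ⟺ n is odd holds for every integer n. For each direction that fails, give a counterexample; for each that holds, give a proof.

(⟹) Suppose 9n + 9 is even. Since 9 is odd, 9n and n have the same parity, so 9n + 9 ≡ n + 9 (mod 2). As 9 is odd, 9n + 9 is even exactly when n is odd. Thus n is odd.

(⟸) Conversely, suppose n is odd; write n = 2j + 1. Then 9n + 9 = 9·(2j + 1) + 9 = 2·9j + 18, which is even.

Both directions hold.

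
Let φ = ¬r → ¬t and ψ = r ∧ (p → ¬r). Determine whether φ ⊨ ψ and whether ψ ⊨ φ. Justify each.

Forward direction. This fails. Under t = F, p = F, r = F, the left side is true but the right side is false.

Converse. Assume the antecedent. If t is true, the antecedent forces (t = T, p = F, r = T), and ¬r → ¬t holds there. If t is false, ¬r → ¬t reduces to true regardless of the other variables. Either way ¬r → ¬t holds.

The forward direction fails; the converse holds.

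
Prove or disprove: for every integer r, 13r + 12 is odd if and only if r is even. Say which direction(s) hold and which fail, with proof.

[⇒] This fails: r = 7 gives 13r + 12 = 103, which is odd, but 7 is odd, not even.

[⇐] This also fails: r = 2 is even, but 13r + 12 = 38 is even, not odd.

Neither implication holds.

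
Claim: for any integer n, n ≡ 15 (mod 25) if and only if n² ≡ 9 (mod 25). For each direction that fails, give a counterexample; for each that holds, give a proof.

(⇒) fails and (⇐) fails.

(⇒) This fails: take n = 15. Then 15 ≡ 15 (mod 25), but 15² = 225 ≡ 0 (mod 25), not 9.

(⇐) This fails: take n = 3. Then 3² = 9 ≡ 9 (mod 25), yet 3 ≡ 3 (mod 25), not 15.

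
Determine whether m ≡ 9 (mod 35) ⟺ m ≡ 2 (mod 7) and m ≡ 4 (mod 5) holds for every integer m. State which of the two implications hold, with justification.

Equivalent; both directions hold.

(←) If m ≡ 2 (mod 7) and m ≡ 4 (mod 5), then by the Chinese remainder theorem m ≡ 9 (mod 35). This is exactly m ≡ 9 (mod 35).

(→) Suppose m ≡ 9 (mod 35); write m = 35j + 9. Since 7 ∣ 35, reducing mod 7 gives m ≡ 9 ≡ 2 (mod 7); since 5 ∣ 35, reducing mod 5 gives m ≡ 9 ≡ 4 (mod 5).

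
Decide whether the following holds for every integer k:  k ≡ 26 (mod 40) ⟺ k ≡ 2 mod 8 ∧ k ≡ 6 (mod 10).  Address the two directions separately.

(⟹) Suppose k ≡ 26 (mod 40); write k = 40j + 26. Since 8 ∣ 40, reducing mod 8 gives k ≡ 26 ≡ 2 (mod 8); since 10 ∣ 40, reducing mod 10 gives k ≡ 26 ≡ 6 (mod 10).

(⟸) Conversely, if k ≡ 2 (mod 8) and k ≡ 6 (mod 10), then by the Chinese remainder theorem k ≡ 26 (mod 40). This is exactly k ≡ 26 (mod 40).

Both directions hold; the statement is true.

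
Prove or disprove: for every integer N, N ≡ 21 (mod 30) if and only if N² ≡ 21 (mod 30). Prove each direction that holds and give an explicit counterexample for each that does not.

(→) Suppose N ≡ 21 (mod 30). Write N = 30j + 21. Then (30j + 21)² = 900j² + 1260j + 441 = 30(30j² + 42j + 14) + 21, so N² ≡ 21 (mod 30).

(←) This fails: take N = 9. Then 9² = 81 ≡ 21 (mod 30), yet 9 ≡ 9 (mod 30), not 21.

Not equivalent: only (⇒) holds.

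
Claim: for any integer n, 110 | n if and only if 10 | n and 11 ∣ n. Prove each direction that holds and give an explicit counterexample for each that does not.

Forward direction. If 110 ∣ n, write n = 110q. Since 110 = 11·10, n = 10·(11q), so 10 ∣ n; and since 110 = 10·11, n = 11·(10q), so 11 ∣ n.

Converse. Suppose 10 ∣ n and 11 ∣ n. Any common multiple of 10 and 11 is a multiple of their lcm; here gcd(10, 11) = 1, so lcm(10, 11) = 10·11 = 110, so 110 ∣ n.

Both directions hold; the statement is true.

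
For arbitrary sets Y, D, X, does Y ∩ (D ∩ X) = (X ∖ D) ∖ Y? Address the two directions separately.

Both inclusions fail.

(⟹) This inclusion fails. Take Y = {1}, D = {1}, X = {1}; then 1 ∈ Y ∩ (D ∩ X) but 1 ∉ (X ∖ D) ∖ Y.

(⟸) This inclusion fails. Take Y = ∅, D = ∅, X = {1}; then 1 ∈ (X ∖ D) ∖ Y but 1 ∉ Y ∩ (D ∩ X).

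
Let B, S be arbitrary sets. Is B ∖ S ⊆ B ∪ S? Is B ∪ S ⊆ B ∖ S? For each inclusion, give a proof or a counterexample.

Forward inclusion. Let x ∈ B ∖ S. Then x ∈ B and x ∉ S, from which x ∈ B ∪ S.

Reverse inclusion. This inclusion fails. Take B = ∅, S = {1}; then 1 ∈ B ∪ S but 1 ∉ B ∖ S.

The sets are not equal: only the forward inclusion holds.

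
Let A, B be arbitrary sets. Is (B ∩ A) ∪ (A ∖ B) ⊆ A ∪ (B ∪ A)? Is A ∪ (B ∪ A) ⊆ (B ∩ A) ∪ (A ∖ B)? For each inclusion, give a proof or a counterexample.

Reverse inclusion. This inclusion fails. Take A = ∅, B = {1}; then 1 ∈ A ∪ (B ∪ A) but 1 ∉ (B ∩ A) ∪ (A ∖ B).

Forward inclusion. Let x ∈ (B ∩ A) ∪ (A ∖ B). Then either x ∈ A and x ∉ B; or x ∈ A ∩ B. In each case x ∈ A ∪ (B ∪ A), so (B ∩ A) ∪ (A ∖ B) ⊆ A ∪ (B ∪ A).

(⊆) holds; (⊇) fails.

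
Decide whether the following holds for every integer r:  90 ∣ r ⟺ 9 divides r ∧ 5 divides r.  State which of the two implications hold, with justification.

(⟸) This fails: take r = 45. Both 9 ∣ 45 and 5 ∣ 45, yet 45 is not a multiple of 90 (since 45 = 0·90 + 45), so 90 ∤ 45.

(⟹) If 90 ∣ r, write r = 90q. Since 90 = 10·9, r = 9·(10q), so 9 ∣ r; and since 90 = 18·5, r = 5·(18q), so 5 ∣ r.

(⇒) holds; (⇐) fails.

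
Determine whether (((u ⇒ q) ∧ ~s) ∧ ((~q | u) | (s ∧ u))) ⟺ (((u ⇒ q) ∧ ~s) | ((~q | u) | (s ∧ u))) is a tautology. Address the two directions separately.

Forward direction. Assume the antecedent. If s is true, the antecedent cannot hold. If s is false, the consequent reduces to true regardless of the other variables. Either way the consequent holds.

Converse. This fails. Under s = T, q = F, u = F, the left side is false but the right side is true.

Not equivalent: only (⇒) holds.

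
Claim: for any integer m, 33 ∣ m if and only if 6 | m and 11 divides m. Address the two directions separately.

(→) This fails: take m = 33. Certainly 33 ∣ 33, but 6 ∤ 33.

(←) Suppose 6 ∣ m and 11 ∣ m. Any common multiple of 6 and 11 is a multiple of their lcm; here gcd(6, 11) = 1, so lcm(6, 11) = 6·11 = 66, so 66 ∣ m. Since 33 ∣ 66, it follows that 33 ∣ m.

Only the reverse direction holds.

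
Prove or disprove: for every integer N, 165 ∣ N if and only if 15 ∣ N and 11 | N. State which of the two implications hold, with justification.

Equivalent; both directions hold.

(⇐) Suppose 15 ∣ N and 11 ∣ N. Any common multiple of 15 and 11 is a multiple of their lcm; here gcd(15, 11) = 1, so lcm(15, 11) = 15·11 = 165, so 165 ∣ N.

(⇒) If 165 ∣ N, write N = 165q. Since 165 = 11·15, N = 15·(11q), so 15 ∣ N; and since 165 = 15·11, N = 11·(15q), so 11 ∣ N.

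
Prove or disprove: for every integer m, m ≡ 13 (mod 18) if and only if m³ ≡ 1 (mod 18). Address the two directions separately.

Forward direction. Suppose m ≡ 13 (mod 18). Write m = 18j + 13. Then (18j + 13)³ = 5832j³ + 12636j² + 9126j + 2197 = 18(324j³ + 702j² + 507j + 122) + 1, so m³ ≡ 1 (mod 18).

Converse. This fails: take m = 1. Then 1³ = 1 ≡ 1 (mod 18), yet 1 ≡ 1 (mod 18), not 13.

(⇒) holds; (⇐) fails.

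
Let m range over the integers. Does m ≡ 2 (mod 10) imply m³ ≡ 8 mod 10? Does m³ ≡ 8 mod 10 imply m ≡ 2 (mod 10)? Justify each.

[⇒] Suppose m ≡ 2 (mod 10). Write m = 10j + 2. Then (10j + 2)³ = 1000j³ + 600j² + 120j + 8 = 10(100j³ + 60j² + 12j) + 8, so m³ ≡ 8 (mod 10).

[⇐] Conversely, suppose m³ ≡ 8 (mod 10). The only residue r in {0, …, 9} with r³ ≡ 8 (mod 10) is r = 2, so m ≡ 2 (mod 10).

Both implications hold.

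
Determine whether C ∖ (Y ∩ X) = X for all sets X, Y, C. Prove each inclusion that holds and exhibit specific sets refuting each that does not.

(⊆) fails and (⊇) fails.

(⊆) This inclusion fails. Take X = ∅, Y = ∅, C = {1}; then 1 ∈ C ∖ (Y ∩ X) but 1 ∉ X.

(⊇) This inclusion fails. Take X = {1}, Y = ∅, C = ∅; then 1 ∈ X but 1 ∉ C ∖ (Y ∩ X).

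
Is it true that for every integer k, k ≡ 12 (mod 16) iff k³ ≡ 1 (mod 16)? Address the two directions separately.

(⇒) fails and (⇐) fails.

(⇒) This fails: take k = 12. Then 12 ≡ 12 (mod 16), but 12³ = 1728 ≡ 0 (mod 16), not 1.

(⇐) This fails: take k = 1. Then 1³ = 1 ≡ 1 (mod 16), yet 1 ≡ 1 (mod 16), not 12.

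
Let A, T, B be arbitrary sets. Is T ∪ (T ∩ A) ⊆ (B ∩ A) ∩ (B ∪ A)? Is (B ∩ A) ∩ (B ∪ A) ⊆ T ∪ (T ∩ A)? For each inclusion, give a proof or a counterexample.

(⊆) fails and (⊇) fails.

(⊆) This inclusion fails. Take A = ∅, T = {1}, B = ∅; then 1 ∈ T ∪ (T ∩ A) but 1 ∉ (B ∩ A) ∩ (B ∪ A).

(⊇) This inclusion fails. Take A = {1}, T = ∅, B = {1}; then 1 ∈ (B ∩ A) ∩ (B ∪ A) but 1 ∉ T ∪ (T ∩ A).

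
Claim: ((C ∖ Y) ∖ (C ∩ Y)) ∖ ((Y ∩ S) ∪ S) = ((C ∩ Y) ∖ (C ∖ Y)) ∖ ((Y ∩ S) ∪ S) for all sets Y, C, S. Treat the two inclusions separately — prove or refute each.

(⟹) This inclusion fails. Take Y = ∅, C = {1}, S = ∅; then 1 ∈ ((C ∖ Y) ∖ (C ∩ Y)) ∖ ((Y ∩ S) ∪ S) but 1 ∉ ((C ∩ Y) ∖ (C ∖ Y)) ∖ ((Y ∩ S) ∪ S).

(⟸) This inclusion fails. Take Y = {1}, C = {1}, S = ∅; then 1 ∈ ((C ∩ Y) ∖ (C ∖ Y)) ∖ ((Y ∩ S) ∪ S) but 1 ∉ ((C ∖ Y) ∖ (C ∩ Y)) ∖ ((Y ∩ S) ∪ S).

(⊆) fails and (⊇) fails.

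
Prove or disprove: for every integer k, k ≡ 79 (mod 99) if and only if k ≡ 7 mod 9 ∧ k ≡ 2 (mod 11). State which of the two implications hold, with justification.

Both directions hold; the statement is true.

(⇒) Suppose k ≡ 79 (mod 99); write k = 99j + 79. Since 9 ∣ 99, reducing mod 9 gives k ≡ 79 ≡ 7 (mod 9); since 11 ∣ 99, reducing mod 11 gives k ≡ 79 ≡ 2 (mod 11).

(⇐) Conversely, if k ≡ 7 (mod 9) and k ≡ 2 (mod 11), then by the Chinese remainder theorem k ≡ 79 (mod 99). This is exactly k ≡ 79 (mod 99).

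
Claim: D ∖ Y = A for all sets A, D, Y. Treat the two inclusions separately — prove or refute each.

Neither inclusion holds.

(⊆) This inclusion fails. Take A = ∅, D = {1}, Y = ∅; then 1 ∈ D ∖ Y but 1 ∉ A.

(⊇) This inclusion fails. Take A = {1}, D = ∅, Y = ∅; then 1 ∈ A but 1 ∉ D ∖ Y.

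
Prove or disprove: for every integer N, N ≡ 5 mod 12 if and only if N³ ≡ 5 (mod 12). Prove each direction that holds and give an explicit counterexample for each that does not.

(→) Suppose N ≡ 5 mod 12. Write N = 12j + 5. Then (12j + 5)³ = 1728j³ + 2160j² + 900j + 125 = 12(144j³ + 180j² + 75j + 10) + 5, so N³ ≡ 5 (mod 12).

(←) Conversely, suppose N³ ≡ 5 (mod 12). The only residue r in {0, …, 11} with r³ ≡ 5 (mod 12) is r = 5, so N ≡ 5 (mod 12).

Equivalent; both directions hold.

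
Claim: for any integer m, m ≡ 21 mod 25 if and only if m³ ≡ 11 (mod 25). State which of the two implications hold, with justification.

Both directions hold.

[⇒] Suppose m ≡ 21 mod 25. Write m = 25j + 21. Then (25j + 21)³ = 15625j³ + 39375j² + 33075j + 9261 = 25(625j³ + 1575j² + 1323j + 370) + 11, so m³ ≡ 11 (mod 25).

[⇐] Conversely, suppose m³ ≡ 11 (mod 25). The only residue r in {0, …, 24} with r³ ≡ 11 (mod 25) is r = 21, so m ≡ 21 (mod 25).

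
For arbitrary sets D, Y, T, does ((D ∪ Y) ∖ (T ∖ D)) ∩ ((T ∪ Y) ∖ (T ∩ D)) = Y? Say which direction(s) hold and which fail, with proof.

Forward inclusion. Let x ∈ ((D ∪ Y) ∖ (T ∖ D)) ∩ ((T ∪ Y) ∖ (T ∩ D)). Then either x ∈ Y and x ∉ D, T; or x ∈ D ∩ Y and x ∉ T. In each case x ∈ Y, so ((D ∪ Y) ∖ (T ∖ D)) ∩ ((T ∪ Y) ∖ (T ∩ D)) ⊆ Y.

Reverse inclusion. This inclusion fails. Take D = ∅, Y = {1}, T = {1}; then 1 ∈ Y but 1 ∉ ((D ∪ Y) ∖ (T ∖ D)) ∩ ((T ∪ Y) ∖ (T ∩ D)).

Only the forward inclusion holds.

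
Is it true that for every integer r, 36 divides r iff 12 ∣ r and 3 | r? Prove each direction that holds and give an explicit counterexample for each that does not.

(⟹) If 36 ∣ r, write r = 36q. Since 36 = 3·12, r = 12·(3q), so 12 ∣ r; and since 36 = 12·3, r = 3·(12q), so 3 ∣ r.

(⟸) This fails: take r = 12. Both 12 ∣ 12 and 3 ∣ 12, yet 12 is not a multiple of 36 (since 12 = 0·36 + 12), so 36 ∤ 12.

Only the forward implication holds.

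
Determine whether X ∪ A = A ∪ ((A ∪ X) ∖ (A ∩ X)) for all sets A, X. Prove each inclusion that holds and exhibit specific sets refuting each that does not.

Both inclusions hold; the sets are equal.

Forward inclusion. Let x ∈ X ∪ A. Then either x ∈ A and x ∉ X; or x ∈ X and x ∉ A; or x ∈ A ∩ X. In each case x ∈ A ∪ ((A ∪ X) ∖ (A ∩ X)), so X ∪ A ⊆ A ∪ ((A ∪ X) ∖ (A ∩ X)).

Reverse inclusion. Let x ∈ A ∪ ((A ∪ X) ∖ (A ∩ X)). Then either x ∈ A and x ∉ X; or x ∈ X and x ∉ A; or x ∈ A ∩ X. In each case x ∈ X ∪ A, so A ∪ ((A ∪ X) ∖ (A ∩ X)) ⊆ X ∪ A.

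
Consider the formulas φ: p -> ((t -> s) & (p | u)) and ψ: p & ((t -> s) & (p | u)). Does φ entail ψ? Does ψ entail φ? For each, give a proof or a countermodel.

Only the reverse direction holds.

[⇐] Assume the antecedent. If t is true, the antecedent forces (t = T, u = F, s = T, p = T) or (t = T, u = T, s = T, p = T), and p -> ((t -> s) & (p | u)) holds there. If t is false, p -> ((t -> s) & (p | u)) reduces to true regardless of the other variables. Either way p -> ((t -> s) & (p | u)) holds.

[⇒] This fails. Under t = F, u = F, s = F, p = F, the left side is true but the right side is false.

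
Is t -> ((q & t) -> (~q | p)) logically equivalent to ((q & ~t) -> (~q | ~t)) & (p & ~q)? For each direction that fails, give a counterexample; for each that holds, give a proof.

Not equivalent: only (⇐) holds.

(⟹) This fails. Under p = F, q = F, t = F, the left side is true but the right side is false.

(⟸) Assume the antecedent. If p is true, t -> ((q & t) -> (~q | p)) reduces to true regardless of the other variables. If p is false, the antecedent cannot hold. Either way t -> ((q & t) -> (~q | p)) holds.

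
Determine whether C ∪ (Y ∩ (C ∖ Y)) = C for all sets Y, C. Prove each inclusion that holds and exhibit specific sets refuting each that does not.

(⟹) Let x ∈ C ∪ (Y ∩ (C ∖ Y)). Then either x ∈ C and x ∉ Y; or x ∈ Y ∩ C. In each case x ∈ C, so C ∪ (Y ∩ (C ∖ Y)) ⊆ C.

(⟸) Let x ∈ C. Then either x ∈ C and x ∉ Y; or x ∈ Y ∩ C. In each case x ∈ C ∪ (Y ∩ (C ∖ Y)), so C ⊆ C ∪ (Y ∩ (C ∖ Y)).

The two sets are equal.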